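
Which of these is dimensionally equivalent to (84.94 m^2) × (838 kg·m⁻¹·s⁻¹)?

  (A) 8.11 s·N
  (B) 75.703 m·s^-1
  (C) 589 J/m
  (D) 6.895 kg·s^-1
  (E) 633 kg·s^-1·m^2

(A)

Reference: [m²] · [kg·m⁻¹·s⁻¹] = kg·m·s⁻¹.
Each option:
  (A) N·s = kg·m·s⁻²·s = kg·m·s⁻¹  ← same
  (B) m·s⁻¹
  (C) J·m⁻¹ = N·m·m⁻¹ = kg·m·s⁻²
  (D) kg·s⁻¹
  (E) kg·m²·s⁻¹
Only (A) matches kg·m·s⁻¹.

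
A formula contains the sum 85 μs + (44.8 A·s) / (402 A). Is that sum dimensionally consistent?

Dimensions:
  85 μs:  s
  (44.8 A·s) / (402 A):  [s·A] / [A] = s
Both are s, so they have the same dimensions and can be added.

Yes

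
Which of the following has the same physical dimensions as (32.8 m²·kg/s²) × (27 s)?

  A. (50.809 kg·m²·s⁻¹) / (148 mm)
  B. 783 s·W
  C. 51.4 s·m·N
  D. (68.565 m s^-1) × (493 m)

Reference: [kg·m²·s⁻²] · [s] = kg·m²·s⁻¹.
Each option:
  A. [kg·m²·s⁻¹] / [m] = kg·m·s⁻¹
  B. W·s = J·s⁻¹·s = kg·m²·s⁻²
  C. N·m·s = kg·m·s⁻²·m·s = kg·m²·s⁻¹  ← same
  D. [m·s⁻¹] · [m] = m²·s⁻¹
Only C. matches kg·m²·s⁻¹.

C.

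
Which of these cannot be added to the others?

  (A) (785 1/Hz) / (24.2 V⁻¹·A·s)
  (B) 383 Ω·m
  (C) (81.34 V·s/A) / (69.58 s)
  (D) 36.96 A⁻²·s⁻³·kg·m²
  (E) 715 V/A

Reduce each to base SI dimensions:
  (A) [s] / [kg⁻¹·m⁻²·s⁴·A²] = kg·m²·s⁻³·A⁻²
  (B) Ω·m = V·A⁻¹·m = kg·m³·s⁻³·A⁻²
  (C) [kg·m²·s⁻²·A⁻²] / [s] = kg·m²·s⁻³·A⁻²
  (D) kg·m²·s⁻³·A⁻²
  (E) V·A⁻¹ = J·C⁻¹·A⁻¹ = kg·m²·s⁻³·A⁻²
All reduce to kg·m²·s⁻³·A⁻² except (B), which is kg·m³·s⁻³·A⁻².

(B)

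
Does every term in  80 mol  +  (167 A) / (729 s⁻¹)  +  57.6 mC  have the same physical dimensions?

In SI base units:
  80 mol:  mol
  (167 A) / (729 s⁻¹):  [A] / [s⁻¹] = s·A
  57.6 mC:  C = s·A
The terms do not share a single dimension (mol vs s·A).

No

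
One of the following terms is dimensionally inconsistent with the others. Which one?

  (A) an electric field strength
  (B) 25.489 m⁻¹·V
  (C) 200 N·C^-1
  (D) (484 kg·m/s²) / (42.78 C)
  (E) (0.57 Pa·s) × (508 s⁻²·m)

Work out the base dimensions of each:
  (A) [electric field strength] = kg·m·s⁻³·A⁻¹
  (B) V·m⁻¹ = J·C⁻¹·m⁻¹ = kg·m·s⁻³·A⁻¹
  (C) N·C⁻¹ = kg·m·s⁻²·(s·A)⁻¹ = kg·m·s⁻³·A⁻¹
  (D) [kg·m·s⁻²] / [s·A] = kg·m·s⁻³·A⁻¹
  (E) [kg·m⁻¹·s⁻¹] · [m·s⁻²] = kg·s⁻³
All reduce to kg·m·s⁻³·A⁻¹ except (E), which is kg·s⁻³.

(E)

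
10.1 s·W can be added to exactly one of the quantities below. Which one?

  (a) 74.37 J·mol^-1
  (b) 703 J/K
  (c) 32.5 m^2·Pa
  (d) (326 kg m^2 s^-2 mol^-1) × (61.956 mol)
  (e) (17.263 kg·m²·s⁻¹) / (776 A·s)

Reference: W·s = J·s⁻¹·s = kg·m²·s⁻².
Each option:
  (a) J·mol⁻¹ = N·m·mol⁻¹ = kg·m²·s⁻²·mol⁻¹
  (b) J·K⁻¹ = N·m·K⁻¹ = kg·m²·s⁻²·K⁻¹
  (c) Pa·m² = N·m⁻²·m² = kg·m·s⁻²
  (d) [kg·m²·s⁻²·mol⁻¹] · [mol] = kg·m²·s⁻²  ← same
  (e) [kg·m²·s⁻¹] / [s·A] = kg·m²·s⁻²·A⁻¹
Only (d) matches kg·m²·s⁻².

(d)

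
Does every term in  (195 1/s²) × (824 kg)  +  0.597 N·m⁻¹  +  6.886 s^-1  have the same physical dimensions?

Expand each in SI base units:
  (195 1/s²) × (824 kg):  [s⁻²] · [kg] = kg·s⁻²
  0.597 N·m⁻¹:  N·m⁻¹ = kg·m·s⁻²·m⁻¹ = kg·s⁻²
  6.886 s^-1:  s⁻¹
The terms do not share a single dimension (kg·s⁻² vs s⁻¹).

No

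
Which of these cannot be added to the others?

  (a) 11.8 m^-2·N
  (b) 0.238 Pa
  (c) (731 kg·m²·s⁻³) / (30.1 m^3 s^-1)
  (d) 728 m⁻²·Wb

(d)

Work out the base dimensions of each:
  (a) N·m⁻² = kg·m·s⁻²·m⁻² = kg·m⁻¹·s⁻²
  (b) Pa = N·m⁻² = kg·m⁻¹·s⁻²
  (c) [kg·m²·s⁻³] / [m³·s⁻¹] = kg·m⁻¹·s⁻²
  (d) Wb·m⁻² = V·s·m⁻² = kg·s⁻²·A⁻¹
All reduce to kg·m⁻¹·s⁻² except (d), which is kg·s⁻²·A⁻¹.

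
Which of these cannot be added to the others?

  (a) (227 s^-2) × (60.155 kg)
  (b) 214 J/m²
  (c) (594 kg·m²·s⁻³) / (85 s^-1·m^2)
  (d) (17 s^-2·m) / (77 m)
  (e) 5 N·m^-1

(d)

Reduce each to base SI dimensions:
  (a) [s⁻²] · [kg] = kg·s⁻²
  (b) J·m⁻² = N·m·m⁻² = kg·s⁻²
  (c) [kg·m²·s⁻³] / [m²·s⁻¹] = kg·s⁻²
  (d) [m·s⁻²] / [m] = s⁻²
  (e) N·m⁻¹ = kg·m·s⁻²·m⁻¹ = kg·s⁻²
All reduce to kg·s⁻² except (d), which is s⁻².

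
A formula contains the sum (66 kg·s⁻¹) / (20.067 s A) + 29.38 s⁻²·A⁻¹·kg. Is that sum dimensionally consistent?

Work out the base dimensions of each:
  (66 kg·s⁻¹) / (20.067 s A):  [kg·s⁻¹] / [s·A] = kg·s⁻²·A⁻¹
  29.38 s⁻²·A⁻¹·kg:  kg·s⁻²·A⁻¹
Both are kg·s⁻²·A⁻¹, so they have the same dimensions and can be added.

Yes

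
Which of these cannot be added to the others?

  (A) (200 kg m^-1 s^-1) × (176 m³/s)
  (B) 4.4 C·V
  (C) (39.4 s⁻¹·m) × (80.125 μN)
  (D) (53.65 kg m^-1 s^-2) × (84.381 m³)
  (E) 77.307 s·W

(C)

Dimensions:
  (A) [kg·m⁻¹·s⁻¹] · [m³·s⁻¹] = kg·m²·s⁻²
  (B) C·V = s·A·J·C⁻¹ = kg·m²·s⁻²
  (C) [m·s⁻¹] · [kg·m·s⁻²] = kg·m²·s⁻³
  (D) [kg·m⁻¹·s⁻²] · [m³] = kg·m²·s⁻²
  (E) W·s = J·s⁻¹·s = kg·m²·s⁻²
All reduce to kg·m²·s⁻² except (C), which is kg·m²·s⁻³.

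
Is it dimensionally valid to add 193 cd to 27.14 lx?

In SI base units:
  193 cd:  cd
  27.14 lx:  lx = lm·m⁻² = m⁻²·cd
cd ≠ m⁻²·cd, so they cannot be added.

No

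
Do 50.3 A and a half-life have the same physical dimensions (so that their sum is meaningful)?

No

Expand each in SI base units:
  50.3 A:  A
  a half-life:  [half-life] = s
A ≠ s, so they cannot be added.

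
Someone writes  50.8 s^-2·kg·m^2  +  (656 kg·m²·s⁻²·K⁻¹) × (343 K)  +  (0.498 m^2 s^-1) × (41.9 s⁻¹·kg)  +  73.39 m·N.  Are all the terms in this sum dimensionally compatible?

Reduce each to base SI dimensions:
  50.8 s^-2·kg·m^2:  kg·m²·s⁻²
  (656 kg·m²·s⁻²·K⁻¹) × (343 K):  [kg·m²·s⁻²·K⁻¹] · [K] = kg·m²·s⁻²
  (0.498 m^2 s^-1) × (41.9 s⁻¹·kg):  [m²·s⁻¹] · [kg·s⁻¹] = kg·m²·s⁻²
  73.39 m·N:  N·m = kg·m·s⁻²·m = kg·m²·s⁻²
Every term reduces to kg·m²·s⁻².

Yes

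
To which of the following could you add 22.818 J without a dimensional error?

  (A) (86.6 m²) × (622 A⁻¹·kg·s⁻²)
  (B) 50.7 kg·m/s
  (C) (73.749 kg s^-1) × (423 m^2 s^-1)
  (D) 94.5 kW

(C)

Reference: J = N·m = kg·m²·s⁻².
Each option:
  (A) [m²] · [kg·s⁻²·A⁻¹] = kg·m²·s⁻²·A⁻¹
  (B) kg·m·s⁻¹
  (C) [kg·s⁻¹] · [m²·s⁻¹] = kg·m²·s⁻²  ← same
  (D) W = J·s⁻¹ = kg·m²·s⁻³
Only (C) matches kg·m²·s⁻².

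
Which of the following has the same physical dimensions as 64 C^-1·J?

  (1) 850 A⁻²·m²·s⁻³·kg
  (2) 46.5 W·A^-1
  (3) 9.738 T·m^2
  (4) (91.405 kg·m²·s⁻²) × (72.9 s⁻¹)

Reference: J·C⁻¹ = N·m·(s·A)⁻¹ = kg·m²·s⁻³·A⁻¹.
Each option:
  (1) kg·m²·s⁻³·A⁻²
  (2) W·A⁻¹ = J·s⁻¹·A⁻¹ = kg·m²·s⁻³·A⁻¹  ← same
  (3) T·m² = Wb·m⁻²·m² = kg·m²·s⁻²·A⁻¹
  (4) [kg·m²·s⁻²] · [s⁻¹] = kg·m²·s⁻³
Only (2) matches kg·m²·s⁻³·A⁻¹.

(2)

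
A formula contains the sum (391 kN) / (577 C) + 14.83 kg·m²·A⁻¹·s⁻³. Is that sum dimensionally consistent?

No

Expand each in SI base units:
  (391 kN) / (577 C):  [kg·m·s⁻²] / [s·A] = kg·m·s⁻³·A⁻¹
  14.83 kg·m²·A⁻¹·s⁻³:  kg·m²·s⁻³·A⁻¹
kg·m·s⁻³·A⁻¹ ≠ kg·m²·s⁻³·A⁻¹, so they cannot be added.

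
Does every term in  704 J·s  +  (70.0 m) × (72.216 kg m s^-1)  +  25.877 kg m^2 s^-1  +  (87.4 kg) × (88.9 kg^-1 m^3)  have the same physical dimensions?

No

Expand each in SI base units:
  704 J·s:  J·s = N·m·s = kg·m²·s⁻¹
  (70.0 m) × (72.216 kg m s^-1):  [m] · [kg·m·s⁻¹] = kg·m²·s⁻¹
  25.877 kg m^2 s^-1:  kg·m²·s⁻¹
  (87.4 kg) × (88.9 kg^-1 m^3):  [kg] · [kg⁻¹·m³] = m³
The terms do not share a single dimension (kg·m²·s⁻¹ vs m³).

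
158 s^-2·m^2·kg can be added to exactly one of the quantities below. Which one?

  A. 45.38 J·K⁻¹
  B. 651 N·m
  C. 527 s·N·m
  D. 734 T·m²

B.

Reference: kg·m²·s⁻².
Each option:
  A. J·K⁻¹ = N·m·K⁻¹ = kg·m²·s⁻²·K⁻¹
  B. N·m = kg·m·s⁻²·m = kg·m²·s⁻²  ← same
  C. N·m·s = kg·m·s⁻²·m·s = kg·m²·s⁻¹
  D. T·m² = Wb·m⁻²·m² = kg·m²·s⁻²·A⁻¹
Only B. matches kg·m²·s⁻².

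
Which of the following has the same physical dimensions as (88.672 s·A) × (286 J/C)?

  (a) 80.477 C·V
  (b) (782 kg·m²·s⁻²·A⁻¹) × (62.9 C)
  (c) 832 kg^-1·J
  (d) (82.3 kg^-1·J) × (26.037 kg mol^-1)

Reference: [s·A] · [kg·m²·s⁻³·A⁻¹] = kg·m²·s⁻².
Each option:
  (a) C·V = s·A·J·C⁻¹ = kg·m²·s⁻²  ← same
  (b) [kg·m²·s⁻²·A⁻¹] · [s·A] = kg·m²·s⁻¹
  (c) J·kg⁻¹ = N·m·kg⁻¹ = m²·s⁻²
  (d) [m²·s⁻²] · [kg·mol⁻¹] = kg·m²·s⁻²·mol⁻¹
Only (a) matches kg·m²·s⁻².

(a)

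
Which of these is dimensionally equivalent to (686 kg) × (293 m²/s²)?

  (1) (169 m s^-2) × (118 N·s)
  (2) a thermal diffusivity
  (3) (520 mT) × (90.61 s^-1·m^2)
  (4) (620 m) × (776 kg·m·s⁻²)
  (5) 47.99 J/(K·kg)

Reference: [kg] · [m²·s⁻²] = kg·m²·s⁻².
Each option:
  (1) [m·s⁻²] · [kg·m·s⁻¹] = kg·m²·s⁻³
  (2) [thermal diffusivity] = m²·s⁻¹
  (3) [kg·s⁻²·A⁻¹] · [m²·s⁻¹] = kg·m²·s⁻³·A⁻¹
  (4) [m] · [kg·m·s⁻²] = kg·m²·s⁻²  ← same
  (5) J·kg⁻¹·K⁻¹ = N·m·kg⁻¹·K⁻¹ = m²·s⁻²·K⁻¹
Only (4) matches kg·m²·s⁻².

(4)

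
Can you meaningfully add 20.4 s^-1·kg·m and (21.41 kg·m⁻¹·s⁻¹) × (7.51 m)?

No

In SI base units:
  20.4 s^-1·kg·m:  kg·m·s⁻¹
  (21.41 kg·m⁻¹·s⁻¹) × (7.51 m):  [kg·m⁻¹·s⁻¹] · [m] = kg·s⁻¹
kg·m·s⁻¹ ≠ kg·s⁻¹, so they cannot be added.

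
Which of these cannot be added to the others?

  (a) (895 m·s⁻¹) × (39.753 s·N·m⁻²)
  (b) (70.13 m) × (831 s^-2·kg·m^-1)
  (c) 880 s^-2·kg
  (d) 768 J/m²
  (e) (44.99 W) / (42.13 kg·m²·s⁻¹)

(e)

Work out the base dimensions of each:
  (a) [m·s⁻¹] · [kg·m⁻¹·s⁻¹] = kg·s⁻²
  (b) [m] · [kg·m⁻¹·s⁻²] = kg·s⁻²
  (c) kg·s⁻²
  (d) J·m⁻² = N·m·m⁻² = kg·s⁻²
  (e) [kg·m²·s⁻³] / [kg·m²·s⁻¹] = s⁻²
All reduce to kg·s⁻² except (e), which is s⁻².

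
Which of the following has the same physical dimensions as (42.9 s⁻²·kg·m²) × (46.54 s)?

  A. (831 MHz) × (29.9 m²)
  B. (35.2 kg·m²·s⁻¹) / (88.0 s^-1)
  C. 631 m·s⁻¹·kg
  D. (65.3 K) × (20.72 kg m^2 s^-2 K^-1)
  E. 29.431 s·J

E.

Reference: [kg·m²·s⁻²] · [s] = kg·m²·s⁻¹.
Each option:
  A. [s⁻¹] · [m²] = m²·s⁻¹
  B. [kg·m²·s⁻¹] / [s⁻¹] = kg·m²
  C. kg·m·s⁻¹
  D. [K] · [kg·m²·s⁻²·K⁻¹] = kg·m²·s⁻²
  E. J·s = N·m·s = kg·m²·s⁻¹  ← same
Only E. matches kg·m²·s⁻¹.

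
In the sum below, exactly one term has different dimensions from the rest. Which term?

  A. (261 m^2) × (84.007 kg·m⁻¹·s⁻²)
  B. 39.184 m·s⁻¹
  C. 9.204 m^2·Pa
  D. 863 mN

B.

Expand each in SI base units:
  A. [m²] · [kg·m⁻¹·s⁻²] = kg·m·s⁻²
  B. m·s⁻¹
  C. Pa·m² = N·m⁻²·m² = kg·m·s⁻²
  D. N = kg·m·s⁻²
All reduce to kg·m·s⁻² except B., which is m·s⁻¹.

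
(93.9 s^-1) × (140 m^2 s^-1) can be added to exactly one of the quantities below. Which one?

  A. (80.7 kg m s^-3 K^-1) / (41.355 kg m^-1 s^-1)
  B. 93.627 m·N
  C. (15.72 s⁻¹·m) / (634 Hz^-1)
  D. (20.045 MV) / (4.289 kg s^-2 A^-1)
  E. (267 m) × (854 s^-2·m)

Reference: [s⁻¹] · [m²·s⁻¹] = m²·s⁻².
Each option:
  A. [kg·m·s⁻³·K⁻¹] / [kg·m⁻¹·s⁻¹] = m²·s⁻²·K⁻¹
  B. N·m = kg·m·s⁻²·m = kg·m²·s⁻²
  C. [m·s⁻¹] / [s] = m·s⁻²
  D. [kg·m²·s⁻³·A⁻¹] / [kg·s⁻²·A⁻¹] = m²·s⁻¹
  E. [m] · [m·s⁻²] = m²·s⁻²  ← same
Only E. matches m²·s⁻².

E.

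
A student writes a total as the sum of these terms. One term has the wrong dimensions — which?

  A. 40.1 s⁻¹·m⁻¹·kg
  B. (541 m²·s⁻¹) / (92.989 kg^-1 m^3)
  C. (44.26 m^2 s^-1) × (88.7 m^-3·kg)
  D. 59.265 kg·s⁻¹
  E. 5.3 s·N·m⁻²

D.

Expand each in SI base units:
  A. kg·m⁻¹·s⁻¹
  B. [m²·s⁻¹] / [kg⁻¹·m³] = kg·m⁻¹·s⁻¹
  C. [m²·s⁻¹] · [kg·m⁻³] = kg·m⁻¹·s⁻¹
  D. kg·s⁻¹
  E. N·s·m⁻² = kg·m·s⁻²·s·m⁻² = kg·m⁻¹·s⁻¹
All reduce to kg·m⁻¹·s⁻¹ except D., which is kg·s⁻¹.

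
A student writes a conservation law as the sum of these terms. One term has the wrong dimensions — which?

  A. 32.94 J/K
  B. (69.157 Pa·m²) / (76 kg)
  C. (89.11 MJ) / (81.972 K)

B.

In SI base units:
  A. J·K⁻¹ = N·m·K⁻¹ = kg·m²·s⁻²·K⁻¹
  B. [kg·m·s⁻²] / [kg] = m·s⁻²
  C. [kg·m²·s⁻²] / [K] = kg·m²·s⁻²·K⁻¹
All reduce to kg·m²·s⁻²·K⁻¹ except B., which is m·s⁻².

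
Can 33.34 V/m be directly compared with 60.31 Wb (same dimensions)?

Expand each in SI base units:
  33.34 V/m:  V·m⁻¹ = J·C⁻¹·m⁻¹ = kg·m·s⁻³·A⁻¹
  60.31 Wb:  Wb = V·s = kg·m²·s⁻²·A⁻¹
kg·m·s⁻³·A⁻¹ ≠ kg·m²·s⁻²·A⁻¹, so they cannot be added.

No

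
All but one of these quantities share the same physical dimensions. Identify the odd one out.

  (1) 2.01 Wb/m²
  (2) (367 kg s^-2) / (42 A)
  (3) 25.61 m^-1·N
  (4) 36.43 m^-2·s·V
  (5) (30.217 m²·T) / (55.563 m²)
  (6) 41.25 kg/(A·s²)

(3)

Expand each in SI base units:
  (1) Wb·m⁻² = V·s·m⁻² = kg·s⁻²·A⁻¹
  (2) [kg·s⁻²] / [A] = kg·s⁻²·A⁻¹
  (3) N·m⁻¹ = kg·m·s⁻²·m⁻¹ = kg·s⁻²
  (4) V·s·m⁻² = J·C⁻¹·s·m⁻² = kg·s⁻²·A⁻¹
  (5) [kg·m²·s⁻²·A⁻¹] / [m²] = kg·s⁻²·A⁻¹
  (6) kg·s⁻²·A⁻¹
All reduce to kg·s⁻²·A⁻¹ except (3), which is kg·s⁻².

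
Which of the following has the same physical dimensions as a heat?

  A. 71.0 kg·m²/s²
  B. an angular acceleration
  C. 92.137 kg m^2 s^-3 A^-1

A.

Reference: [heat] = kg·m²·s⁻².
Each option:
  A. kg·m²·s⁻²  ← same
  B. [angular acceleration] = s⁻²
  C. kg·m²·s⁻³·A⁻¹
Only A. matches kg·m²·s⁻².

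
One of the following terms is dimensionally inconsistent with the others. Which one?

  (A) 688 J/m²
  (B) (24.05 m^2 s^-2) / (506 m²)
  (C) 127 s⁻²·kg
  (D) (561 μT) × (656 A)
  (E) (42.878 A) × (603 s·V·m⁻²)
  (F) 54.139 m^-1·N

(B)

Dimensions:
  (A) J·m⁻² = N·m·m⁻² = kg·s⁻²
  (B) [m²·s⁻²] / [m²] = s⁻²
  (C) kg·s⁻²
  (D) [kg·s⁻²·A⁻¹] · [A] = kg·s⁻²
  (E) [A] · [kg·s⁻²·A⁻¹] = kg·s⁻²
  (F) N·m⁻¹ = kg·m·s⁻²·m⁻¹ = kg·s⁻²
All reduce to kg·s⁻² except (B), which is s⁻².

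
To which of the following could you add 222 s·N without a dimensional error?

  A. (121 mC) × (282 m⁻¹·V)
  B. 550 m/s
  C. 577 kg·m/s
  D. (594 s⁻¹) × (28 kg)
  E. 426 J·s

Reference: N·s = kg·m·s⁻²·s = kg·m·s⁻¹.
Each option:
  A. [s·A] · [kg·m·s⁻³·A⁻¹] = kg·m·s⁻²
  B. m·s⁻¹
  C. kg·m·s⁻¹  ← same
  D. [s⁻¹] · [kg] = kg·s⁻¹
  E. J·s = N·m·s = kg·m²·s⁻¹
Only C. matches kg·m·s⁻¹.

C.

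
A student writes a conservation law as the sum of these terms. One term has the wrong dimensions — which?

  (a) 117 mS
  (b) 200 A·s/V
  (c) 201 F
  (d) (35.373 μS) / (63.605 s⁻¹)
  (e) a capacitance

Expand each in SI base units:
  (a) S = Ω⁻¹ = kg⁻¹·m⁻²·s³·A²
  (b) A·s·V⁻¹ = A·s·(J·C⁻¹)⁻¹ = kg⁻¹·m⁻²·s⁴·A²
  (c) F = C·V⁻¹ = kg⁻¹·m⁻²·s⁴·A²
  (d) [kg⁻¹·m⁻²·s³·A²] / [s⁻¹] = kg⁻¹·m⁻²·s⁴·A²
  (e) [capacitance] = kg⁻¹·m⁻²·s⁴·A²
All reduce to kg⁻¹·m⁻²·s⁴·A² except (a), which is kg⁻¹·m⁻²·s³·A².

(a)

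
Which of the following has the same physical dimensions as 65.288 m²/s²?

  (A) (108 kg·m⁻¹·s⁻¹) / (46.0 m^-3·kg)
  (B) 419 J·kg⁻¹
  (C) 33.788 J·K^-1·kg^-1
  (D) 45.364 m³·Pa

Reference: m²·s⁻².
Each option:
  (A) [kg·m⁻¹·s⁻¹] / [kg·m⁻³] = m²·s⁻¹
  (B) J·kg⁻¹ = N·m·kg⁻¹ = m²·s⁻²  ← same
  (C) J·kg⁻¹·K⁻¹ = N·m·kg⁻¹·K⁻¹ = m²·s⁻²·K⁻¹
  (D) Pa·m³ = N·m⁻²·m³ = kg·m²·s⁻²
Only (B) matches m²·s⁻².

(B)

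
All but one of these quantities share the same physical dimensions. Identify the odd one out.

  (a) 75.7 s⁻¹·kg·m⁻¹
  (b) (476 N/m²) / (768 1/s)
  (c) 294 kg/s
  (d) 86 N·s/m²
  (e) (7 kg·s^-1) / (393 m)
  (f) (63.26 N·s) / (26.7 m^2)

(c)

Expand each in SI base units:
  (a) kg·m⁻¹·s⁻¹
  (b) [kg·m⁻¹·s⁻²] / [s⁻¹] = kg·m⁻¹·s⁻¹
  (c) kg·s⁻¹
  (d) N·s·m⁻² = kg·m·s⁻²·s·m⁻² = kg·m⁻¹·s⁻¹
  (e) [kg·s⁻¹] / [m] = kg·m⁻¹·s⁻¹
  (f) [kg·m·s⁻¹] / [m²] = kg·m⁻¹·s⁻¹
All reduce to kg·m⁻¹·s⁻¹ except (c), which is kg·s⁻¹.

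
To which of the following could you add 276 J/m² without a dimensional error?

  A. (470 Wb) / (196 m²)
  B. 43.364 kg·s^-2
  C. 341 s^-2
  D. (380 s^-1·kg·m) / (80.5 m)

B.

Reference: J·m⁻² = N·m·m⁻² = kg·s⁻².
Each option:
  A. [kg·m²·s⁻²·A⁻¹] / [m²] = kg·s⁻²·A⁻¹
  B. kg·s⁻²  ← same
  C. s⁻²
  D. [kg·m·s⁻¹] / [m] = kg·s⁻¹
Only B. matches kg·s⁻².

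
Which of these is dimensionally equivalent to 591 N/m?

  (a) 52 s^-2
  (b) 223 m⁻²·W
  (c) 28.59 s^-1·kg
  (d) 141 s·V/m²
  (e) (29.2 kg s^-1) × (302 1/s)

(e)

Reference: N·m⁻¹ = kg·m·s⁻²·m⁻¹ = kg·s⁻².
Each option:
  (a) s⁻²
  (b) W·m⁻² = J·s⁻¹·m⁻² = kg·s⁻³
  (c) kg·s⁻¹
  (d) V·s·m⁻² = J·C⁻¹·s·m⁻² = kg·s⁻²·A⁻¹
  (e) [kg·s⁻¹] · [s⁻¹] = kg·s⁻²  ← same
Only (e) matches kg·s⁻².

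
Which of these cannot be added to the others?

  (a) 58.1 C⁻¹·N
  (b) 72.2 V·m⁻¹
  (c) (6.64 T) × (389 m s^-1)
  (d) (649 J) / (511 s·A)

Expand each in SI base units:
  (a) N·C⁻¹ = kg·m·s⁻²·(s·A)⁻¹ = kg·m·s⁻³·A⁻¹
  (b) V·m⁻¹ = J·C⁻¹·m⁻¹ = kg·m·s⁻³·A⁻¹
  (c) [kg·s⁻²·A⁻¹] · [m·s⁻¹] = kg·m·s⁻³·A⁻¹
  (d) [kg·m²·s⁻²] / [s·A] = kg·m²·s⁻³·A⁻¹
All reduce to kg·m·s⁻³·A⁻¹ except (d), which is kg·m²·s⁻³·A⁻¹.

(d)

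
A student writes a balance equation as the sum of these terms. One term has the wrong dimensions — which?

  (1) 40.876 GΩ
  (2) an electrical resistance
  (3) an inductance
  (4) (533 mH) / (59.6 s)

(3)

Reduce each to base SI dimensions:
  (1) Ω = V·A⁻¹ = kg·m²·s⁻³·A⁻²
  (2) [electrical resistance] = kg·m²·s⁻³·A⁻²
  (3) [inductance] = kg·m²·s⁻²·A⁻²
  (4) [kg·m²·s⁻²·A⁻²] / [s] = kg·m²·s⁻³·A⁻²
All reduce to kg·m²·s⁻³·A⁻² except (3), which is kg·m²·s⁻²·A⁻².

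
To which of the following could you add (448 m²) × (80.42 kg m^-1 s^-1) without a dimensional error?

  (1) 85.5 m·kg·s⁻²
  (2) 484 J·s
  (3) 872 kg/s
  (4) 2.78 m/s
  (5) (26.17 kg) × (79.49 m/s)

(5)

Reference: [m²] · [kg·m⁻¹·s⁻¹] = kg·m·s⁻¹.
Each option:
  (1) kg·m·s⁻²
  (2) J·s = N·m·s = kg·m²·s⁻¹
  (3) kg·s⁻¹
  (4) m·s⁻¹
  (5) [kg] · [m·s⁻¹] = kg·m·s⁻¹  ← same
Only (5) matches kg·m·s⁻¹.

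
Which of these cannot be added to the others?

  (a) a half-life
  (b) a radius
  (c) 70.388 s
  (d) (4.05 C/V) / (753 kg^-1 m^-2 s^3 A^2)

In SI base units:
  (a) [half-life] = s
  (b) [radius] = m
  (c) s
  (d) [kg⁻¹·m⁻²·s⁴·A²] / [kg⁻¹·m⁻²·s³·A²] = s
All reduce to s except (b), which is m.

(b)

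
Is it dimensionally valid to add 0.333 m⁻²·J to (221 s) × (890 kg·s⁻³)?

Expand each in SI base units:
  0.333 m⁻²·J:  J·m⁻² = N·m·m⁻² = kg·s⁻²
  (221 s) × (890 kg·s⁻³):  [s] · [kg·s⁻³] = kg·s⁻²
Both are kg·s⁻², so they have the same dimensions and can be added.

Yes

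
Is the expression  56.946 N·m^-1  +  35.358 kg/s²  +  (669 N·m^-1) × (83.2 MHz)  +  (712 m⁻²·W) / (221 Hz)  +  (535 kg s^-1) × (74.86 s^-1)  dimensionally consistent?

Work out the base dimensions of each:
  56.946 N·m^-1:  N·m⁻¹ = kg·m·s⁻²·m⁻¹ = kg·s⁻²
  35.358 kg/s²:  kg·s⁻²
  (669 N·m^-1) × (83.2 MHz):  [kg·s⁻²] · [s⁻¹] = kg·s⁻³
  (712 m⁻²·W) / (221 Hz):  [kg·s⁻³] / [s⁻¹] = kg·s⁻²
  (535 kg s^-1) × (74.86 s^-1):  [kg·s⁻¹] · [s⁻¹] = kg·s⁻²
The terms do not share a single dimension (kg·s⁻² vs kg·s⁻³).

No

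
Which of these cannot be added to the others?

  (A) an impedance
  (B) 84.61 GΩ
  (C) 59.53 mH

Dimensions:
  (A) [impedance] = kg·m²·s⁻³·A⁻²
  (B) Ω = V·A⁻¹ = kg·m²·s⁻³·A⁻²
  (C) H = V·s·A⁻¹ = kg·m²·s⁻²·A⁻²
All reduce to kg·m²·s⁻³·A⁻² except (C), which is kg·m²·s⁻²·A⁻².

(C)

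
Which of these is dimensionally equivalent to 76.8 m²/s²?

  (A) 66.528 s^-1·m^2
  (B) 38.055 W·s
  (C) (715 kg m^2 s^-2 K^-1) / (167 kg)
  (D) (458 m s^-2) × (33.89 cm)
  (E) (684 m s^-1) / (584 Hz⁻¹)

Reference: m²·s⁻².
Each option:
  (A) m²·s⁻¹
  (B) W·s = J·s⁻¹·s = kg·m²·s⁻²
  (C) [kg·m²·s⁻²·K⁻¹] / [kg] = m²·s⁻²·K⁻¹
  (D) [m·s⁻²] · [m] = m²·s⁻²  ← same
  (E) [m·s⁻¹] / [s] = m·s⁻²
Only (D) matches m²·s⁻².

(D)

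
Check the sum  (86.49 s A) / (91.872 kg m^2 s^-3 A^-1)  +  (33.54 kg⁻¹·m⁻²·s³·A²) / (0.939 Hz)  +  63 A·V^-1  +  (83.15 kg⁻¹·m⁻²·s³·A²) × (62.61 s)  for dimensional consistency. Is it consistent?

In SI base units:
  (86.49 s A) / (91.872 kg m^2 s^-3 A^-1):  [s·A] / [kg·m²·s⁻³·A⁻¹] = kg⁻¹·m⁻²·s⁴·A²
  (33.54 kg⁻¹·m⁻²·s³·A²) / (0.939 Hz):  [kg⁻¹·m⁻²·s³·A²] / [s⁻¹] = kg⁻¹·m⁻²·s⁴·A²
  63 A·V^-1:  A·V⁻¹ = A·(J·C⁻¹)⁻¹ = kg⁻¹·m⁻²·s³·A²
  (83.15 kg⁻¹·m⁻²·s³·A²) × (62.61 s):  [kg⁻¹·m⁻²·s³·A²] · [s] = kg⁻¹·m⁻²·s⁴·A²
The terms do not share a single dimension (kg⁻¹·m⁻²·s³·A² vs kg⁻¹·m⁻²·s⁴·A²).

No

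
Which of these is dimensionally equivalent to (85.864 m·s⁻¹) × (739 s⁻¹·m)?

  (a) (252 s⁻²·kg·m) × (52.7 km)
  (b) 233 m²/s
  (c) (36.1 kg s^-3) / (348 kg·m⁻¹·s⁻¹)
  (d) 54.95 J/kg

(d)

Reference: [m·s⁻¹] · [m·s⁻¹] = m²·s⁻².
Each option:
  (a) [kg·m·s⁻²] · [m] = kg·m²·s⁻²
  (b) m²·s⁻¹
  (c) [kg·s⁻³] / [kg·m⁻¹·s⁻¹] = m·s⁻²
  (d) J·kg⁻¹ = N·m·kg⁻¹ = m²·s⁻²  ← same
Only (d) matches m²·s⁻².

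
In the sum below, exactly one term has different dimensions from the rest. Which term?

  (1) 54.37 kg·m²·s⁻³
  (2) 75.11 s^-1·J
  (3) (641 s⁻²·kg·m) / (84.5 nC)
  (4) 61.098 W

(3)

Expand each in SI base units:
  (1) kg·m²·s⁻³
  (2) J·s⁻¹ = N·m·s⁻¹ = kg·m²·s⁻³
  (3) [kg·m·s⁻²] / [s·A] = kg·m·s⁻³·A⁻¹
  (4) W = J·s⁻¹ = kg·m²·s⁻³
All reduce to kg·m²·s⁻³ except (3), which is kg·m·s⁻³·A⁻¹.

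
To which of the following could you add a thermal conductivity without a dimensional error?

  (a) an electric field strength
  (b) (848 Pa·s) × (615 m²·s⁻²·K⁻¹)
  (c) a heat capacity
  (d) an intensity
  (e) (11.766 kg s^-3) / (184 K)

Reference: [thermal conductivity] = kg·m·s⁻³·K⁻¹.
Each option:
  (a) [electric field strength] = kg·m·s⁻³·A⁻¹
  (b) [kg·m⁻¹·s⁻¹] · [m²·s⁻²·K⁻¹] = kg·m·s⁻³·K⁻¹  ← same
  (c) [heat capacity] = kg·m²·s⁻²·K⁻¹
  (d) [intensity] = kg·s⁻³
  (e) [kg·s⁻³] / [K] = kg·s⁻³·K⁻¹
Only (b) matches kg·m·s⁻³·K⁻¹.

(b)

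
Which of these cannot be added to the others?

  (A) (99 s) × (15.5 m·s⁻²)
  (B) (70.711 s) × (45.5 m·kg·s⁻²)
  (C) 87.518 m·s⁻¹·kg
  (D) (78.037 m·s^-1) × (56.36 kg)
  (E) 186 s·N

Dimensions:
  (A) [s] · [m·s⁻²] = m·s⁻¹
  (B) [s] · [kg·m·s⁻²] = kg·m·s⁻¹
  (C) kg·m·s⁻¹
  (D) [m·s⁻¹] · [kg] = kg·m·s⁻¹
  (E) N·s = kg·m·s⁻²·s = kg·m·s⁻¹
All reduce to kg·m·s⁻¹ except (A), which is m·s⁻¹.

(A)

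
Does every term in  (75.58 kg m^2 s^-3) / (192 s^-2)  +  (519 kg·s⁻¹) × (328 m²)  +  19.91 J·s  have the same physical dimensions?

Expand each in SI base units:
  (75.58 kg m^2 s^-3) / (192 s^-2):  [kg·m²·s⁻³] / [s⁻²] = kg·m²·s⁻¹
  (519 kg·s⁻¹) × (328 m²):  [kg·s⁻¹] · [m²] = kg·m²·s⁻¹
  19.91 J·s:  J·s = N·m·s = kg·m²·s⁻¹
Every term reduces to kg·m²·s⁻¹.

Yes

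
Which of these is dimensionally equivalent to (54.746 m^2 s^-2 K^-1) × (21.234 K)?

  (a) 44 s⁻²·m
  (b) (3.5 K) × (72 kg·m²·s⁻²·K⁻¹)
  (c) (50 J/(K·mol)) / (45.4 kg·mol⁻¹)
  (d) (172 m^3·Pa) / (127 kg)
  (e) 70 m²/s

(d)

Reference: [m²·s⁻²·K⁻¹] · [K] = m²·s⁻².
Each option:
  (a) m·s⁻²
  (b) [K] · [kg·m²·s⁻²·K⁻¹] = kg·m²·s⁻²
  (c) [kg·m²·s⁻²·K⁻¹·mol⁻¹] / [kg·mol⁻¹] = m²·s⁻²·K⁻¹
  (d) [kg·m²·s⁻²] / [kg] = m²·s⁻²  ← same
  (e) m²·s⁻¹
Only (d) matches m²·s⁻².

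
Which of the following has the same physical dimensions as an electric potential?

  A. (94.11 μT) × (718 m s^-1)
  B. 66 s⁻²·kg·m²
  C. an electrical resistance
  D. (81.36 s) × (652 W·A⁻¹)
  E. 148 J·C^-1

E.

Reference: [electric potential] = kg·m²·s⁻³·A⁻¹.
Each option:
  A. [kg·s⁻²·A⁻¹] · [m·s⁻¹] = kg·m·s⁻³·A⁻¹
  B. kg·m²·s⁻²
  C. [electrical resistance] = kg·m²·s⁻³·A⁻²
  D. [s] · [kg·m²·s⁻³·A⁻¹] = kg·m²·s⁻²·A⁻¹
  E. J·C⁻¹ = N·m·(s·A)⁻¹ = kg·m²·s⁻³·A⁻¹  ← same
Only E. matches kg·m²·s⁻³·A⁻¹.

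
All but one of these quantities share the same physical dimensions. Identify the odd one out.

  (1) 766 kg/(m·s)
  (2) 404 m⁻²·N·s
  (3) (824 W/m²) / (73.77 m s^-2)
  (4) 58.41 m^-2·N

Reduce each to base SI dimensions:
  (1) kg·m⁻¹·s⁻¹
  (2) N·s·m⁻² = kg·m·s⁻²·s·m⁻² = kg·m⁻¹·s⁻¹
  (3) [kg·s⁻³] / [m·s⁻²] = kg·m⁻¹·s⁻¹
  (4) N·m⁻² = kg·m·s⁻²·m⁻² = kg·m⁻¹·s⁻²
All reduce to kg·m⁻¹·s⁻¹ except (4), which is kg·m⁻¹·s⁻².

(4)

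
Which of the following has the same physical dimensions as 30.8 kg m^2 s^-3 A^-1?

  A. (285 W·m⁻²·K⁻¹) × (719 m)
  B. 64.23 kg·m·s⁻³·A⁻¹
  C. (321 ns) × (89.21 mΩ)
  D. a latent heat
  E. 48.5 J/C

E.

Reference: kg·m²·s⁻³·A⁻¹.
Each option:
  A. [kg·s⁻³·K⁻¹] · [m] = kg·m·s⁻³·K⁻¹
  B. kg·m·s⁻³·A⁻¹
  C. [s] · [kg·m²·s⁻³·A⁻²] = kg·m²·s⁻²·A⁻²
  D. [latent heat] = m²·s⁻²
  E. J·C⁻¹ = N·m·(s·A)⁻¹ = kg·m²·s⁻³·A⁻¹  ← same
Only E. matches kg·m²·s⁻³·A⁻¹.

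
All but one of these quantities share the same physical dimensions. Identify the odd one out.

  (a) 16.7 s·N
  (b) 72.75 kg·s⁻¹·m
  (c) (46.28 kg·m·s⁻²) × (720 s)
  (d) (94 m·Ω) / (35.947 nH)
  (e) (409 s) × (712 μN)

(d)

In SI base units:
  (a) N·s = kg·m·s⁻²·s = kg·m·s⁻¹
  (b) kg·m·s⁻¹
  (c) [kg·m·s⁻²] · [s] = kg·m·s⁻¹
  (d) [kg·m³·s⁻³·A⁻²] / [kg·m²·s⁻²·A⁻²] = m·s⁻¹
  (e) [s] · [kg·m·s⁻²] = kg·m·s⁻¹
All reduce to kg·m·s⁻¹ except (d), which is m·s⁻¹.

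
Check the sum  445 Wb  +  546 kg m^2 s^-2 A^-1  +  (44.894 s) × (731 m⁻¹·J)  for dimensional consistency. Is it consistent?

In SI base units:
  445 Wb:  Wb = V·s = kg·m²·s⁻²·A⁻¹
  546 kg m^2 s^-2 A^-1:  kg·m²·s⁻²·A⁻¹
  (44.894 s) × (731 m⁻¹·J):  [s] · [kg·m·s⁻²] = kg·m·s⁻¹
The terms do not share a single dimension (kg·m²·s⁻²·A⁻¹ vs kg·m·s⁻¹).

No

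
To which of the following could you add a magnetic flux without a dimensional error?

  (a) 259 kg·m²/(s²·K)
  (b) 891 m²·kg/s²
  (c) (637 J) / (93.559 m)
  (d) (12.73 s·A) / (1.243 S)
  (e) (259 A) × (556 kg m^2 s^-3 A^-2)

(d)

Reference: [magnetic flux] = kg·m²·s⁻²·A⁻¹.
Each option:
  (a) kg·m²·s⁻²·K⁻¹
  (b) kg·m²·s⁻²
  (c) [kg·m²·s⁻²] / [m] = kg·m·s⁻²
  (d) [s·A] / [kg⁻¹·m⁻²·s³·A²] = kg·m²·s⁻²·A⁻¹  ← same
  (e) [A] · [kg·m²·s⁻³·A⁻²] = kg·m²·s⁻³·A⁻¹
Only (d) matches kg·m²·s⁻²·A⁻¹.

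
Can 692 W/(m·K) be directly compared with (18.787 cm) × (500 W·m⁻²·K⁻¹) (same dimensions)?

Work out the base dimensions of each:
  692 W/(m·K):  W·m⁻¹·K⁻¹ = J·s⁻¹·m⁻¹·K⁻¹ = kg·m·s⁻³·K⁻¹
  (18.787 cm) × (500 W·m⁻²·K⁻¹):  [m] · [kg·s⁻³·K⁻¹] = kg·m·s⁻³·K⁻¹
Both are kg·m·s⁻³·K⁻¹, so they have the same dimensions and can be added.

Yes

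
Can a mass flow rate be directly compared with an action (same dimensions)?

Reduce each to base SI dimensions:
  a mass flow rate:  [mass flow rate] = kg·s⁻¹
  an action:  [action] = kg·m²·s⁻¹
kg·s⁻¹ ≠ kg·m²·s⁻¹, so they cannot be added.

No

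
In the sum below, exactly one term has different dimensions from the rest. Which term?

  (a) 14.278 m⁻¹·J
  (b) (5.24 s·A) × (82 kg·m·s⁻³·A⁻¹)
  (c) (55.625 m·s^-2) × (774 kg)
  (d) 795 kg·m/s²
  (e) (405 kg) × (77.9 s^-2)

(e)

Expand each in SI base units:
  (a) J·m⁻¹ = N·m·m⁻¹ = kg·m·s⁻²
  (b) [s·A] · [kg·m·s⁻³·A⁻¹] = kg·m·s⁻²
  (c) [m·s⁻²] · [kg] = kg·m·s⁻²
  (d) kg·m·s⁻²
  (e) [kg] · [s⁻²] = kg·s⁻²
All reduce to kg·m·s⁻² except (e), which is kg·s⁻².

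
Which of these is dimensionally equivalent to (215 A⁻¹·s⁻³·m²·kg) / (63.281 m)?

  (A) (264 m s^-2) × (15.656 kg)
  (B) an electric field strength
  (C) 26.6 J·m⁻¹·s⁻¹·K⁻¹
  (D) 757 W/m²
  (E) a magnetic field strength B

(B)

Reference: [kg·m²·s⁻³·A⁻¹] / [m] = kg·m·s⁻³·A⁻¹.
Each option:
  (A) [m·s⁻²] · [kg] = kg·m·s⁻²
  (B) [electric field strength] = kg·m·s⁻³·A⁻¹  ← same
  (C) J·s⁻¹·m⁻¹·K⁻¹ = N·m·s⁻¹·m⁻¹·K⁻¹ = kg·m·s⁻³·K⁻¹
  (D) W·m⁻² = J·s⁻¹·m⁻² = kg·s⁻³
  (E) [magnetic field strength B] = kg·s⁻²·A⁻¹
Only (B) matches kg·m·s⁻³·A⁻¹.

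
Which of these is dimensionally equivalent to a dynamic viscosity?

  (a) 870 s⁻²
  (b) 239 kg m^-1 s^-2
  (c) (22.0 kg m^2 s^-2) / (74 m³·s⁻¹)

(c)

Reference: [dynamic viscosity] = kg·m⁻¹·s⁻¹.
Each option:
  (a) s⁻²
  (b) kg·m⁻¹·s⁻²
  (c) [kg·m²·s⁻²] / [m³·s⁻¹] = kg·m⁻¹·s⁻¹  ← same
Only (c) matches kg·m⁻¹·s⁻¹.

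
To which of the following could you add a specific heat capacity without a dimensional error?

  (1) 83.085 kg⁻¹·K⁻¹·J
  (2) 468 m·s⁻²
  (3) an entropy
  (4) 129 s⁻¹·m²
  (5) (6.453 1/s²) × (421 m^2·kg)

Reference: [specific heat capacity] = m²·s⁻²·K⁻¹.
Each option:
  (1) J·kg⁻¹·K⁻¹ = N·m·kg⁻¹·K⁻¹ = m²·s⁻²·K⁻¹  ← same
  (2) m·s⁻²
  (3) [entropy] = kg·m²·s⁻²·K⁻¹
  (4) m²·s⁻¹
  (5) [s⁻²] · [kg·m²] = kg·m²·s⁻²
Only (1) matches m²·s⁻²·K⁻¹.

(1)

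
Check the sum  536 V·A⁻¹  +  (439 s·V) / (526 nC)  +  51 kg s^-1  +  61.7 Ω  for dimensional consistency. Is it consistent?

No

Dimensions:
  536 V·A⁻¹:  V·A⁻¹ = J·C⁻¹·A⁻¹ = kg·m²·s⁻³·A⁻²
  (439 s·V) / (526 nC):  [kg·m²·s⁻²·A⁻¹] / [s·A] = kg·m²·s⁻³·A⁻²
  51 kg s^-1:  kg·s⁻¹
  61.7 Ω:  Ω = V·A⁻¹ = kg·m²·s⁻³·A⁻²
The terms do not share a single dimension (kg·m²·s⁻³·A⁻² vs kg·s⁻¹).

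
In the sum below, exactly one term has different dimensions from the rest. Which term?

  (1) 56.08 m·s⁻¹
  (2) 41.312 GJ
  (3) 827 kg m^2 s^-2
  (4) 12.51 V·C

(1)

Dimensions:
  (1) m·s⁻¹
  (2) J = N·m = kg·m²·s⁻²
  (3) kg·m²·s⁻²
  (4) C·V = s·A·J·C⁻¹ = kg·m²·s⁻²
All reduce to kg·m²·s⁻² except (1), which is m·s⁻¹.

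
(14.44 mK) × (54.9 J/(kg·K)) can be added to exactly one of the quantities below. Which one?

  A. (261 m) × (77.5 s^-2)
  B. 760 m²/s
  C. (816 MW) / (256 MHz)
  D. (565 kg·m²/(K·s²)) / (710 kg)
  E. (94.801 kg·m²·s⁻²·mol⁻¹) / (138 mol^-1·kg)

Reference: [K] · [m²·s⁻²·K⁻¹] = m²·s⁻².
Each option:
  A. [m] · [s⁻²] = m·s⁻²
  B. m²·s⁻¹
  C. [kg·m²·s⁻³] / [s⁻¹] = kg·m²·s⁻²
  D. [kg·m²·s⁻²·K⁻¹] / [kg] = m²·s⁻²·K⁻¹
  E. [kg·m²·s⁻²·mol⁻¹] / [kg·mol⁻¹] = m²·s⁻²  ← same
Only E. matches m²·s⁻².

E.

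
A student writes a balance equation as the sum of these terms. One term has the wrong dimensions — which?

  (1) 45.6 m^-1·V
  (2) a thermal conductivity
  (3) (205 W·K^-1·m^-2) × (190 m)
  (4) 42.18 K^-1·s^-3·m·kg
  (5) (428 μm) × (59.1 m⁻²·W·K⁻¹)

Reduce each to base SI dimensions:
  (1) V·m⁻¹ = J·C⁻¹·m⁻¹ = kg·m·s⁻³·A⁻¹
  (2) [thermal conductivity] = kg·m·s⁻³·K⁻¹
  (3) [kg·s⁻³·K⁻¹] · [m] = kg·m·s⁻³·K⁻¹
  (4) kg·m·s⁻³·K⁻¹
  (5) [m] · [kg·s⁻³·K⁻¹] = kg·m·s⁻³·K⁻¹
All reduce to kg·m·s⁻³·K⁻¹ except (1), which is kg·m·s⁻³·A⁻¹.

(1)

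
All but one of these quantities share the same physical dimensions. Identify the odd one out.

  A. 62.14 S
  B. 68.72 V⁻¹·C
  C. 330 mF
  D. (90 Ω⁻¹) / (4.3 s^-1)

A.

Expand each in SI base units:
  A. S = Ω⁻¹ = kg⁻¹·m⁻²·s³·A²
  B. C·V⁻¹ = s·A·(J·C⁻¹)⁻¹ = kg⁻¹·m⁻²·s⁴·A²
  C. F = C·V⁻¹ = kg⁻¹·m⁻²·s⁴·A²
  D. [kg⁻¹·m⁻²·s³·A²] / [s⁻¹] = kg⁻¹·m⁻²·s⁴·A²
All reduce to kg⁻¹·m⁻²·s⁴·A² except A., which is kg⁻¹·m⁻²·s³·A².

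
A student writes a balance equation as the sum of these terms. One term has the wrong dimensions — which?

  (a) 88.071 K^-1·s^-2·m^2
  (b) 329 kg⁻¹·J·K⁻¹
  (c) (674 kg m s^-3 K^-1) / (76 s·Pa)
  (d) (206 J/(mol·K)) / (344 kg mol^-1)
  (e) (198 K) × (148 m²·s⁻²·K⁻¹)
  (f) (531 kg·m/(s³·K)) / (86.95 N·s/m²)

In SI base units:
  (a) m²·s⁻²·K⁻¹
  (b) J·kg⁻¹·K⁻¹ = N·m·kg⁻¹·K⁻¹ = m²·s⁻²·K⁻¹
  (c) [kg·m·s⁻³·K⁻¹] / [kg·m⁻¹·s⁻¹] = m²·s⁻²·K⁻¹
  (d) [kg·m²·s⁻²·K⁻¹·mol⁻¹] / [kg·mol⁻¹] = m²·s⁻²·K⁻¹
  (e) [K] · [m²·s⁻²·K⁻¹] = m²·s⁻²
  (f) [kg·m·s⁻³·K⁻¹] / [kg·m⁻¹·s⁻¹] = m²·s⁻²·K⁻¹
All reduce to m²·s⁻²·K⁻¹ except (e), which is m²·s⁻².

(e)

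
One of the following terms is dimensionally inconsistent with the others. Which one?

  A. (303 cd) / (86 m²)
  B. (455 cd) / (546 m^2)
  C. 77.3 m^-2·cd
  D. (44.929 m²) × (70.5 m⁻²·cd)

Dimensions:
  A. [cd] / [m²] = m⁻²·cd
  B. [cd] / [m²] = m⁻²·cd
  C. cd·m⁻² = m⁻²·cd
  D. [m²] · [m⁻²·cd] = cd
All reduce to m⁻²·cd except D., which is cd.

D.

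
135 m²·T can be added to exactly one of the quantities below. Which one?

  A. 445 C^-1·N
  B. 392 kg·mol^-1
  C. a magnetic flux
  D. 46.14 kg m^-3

C.

Reference: T·m² = Wb·m⁻²·m² = kg·m²·s⁻²·A⁻¹.
Each option:
  A. N·C⁻¹ = kg·m·s⁻²·(s·A)⁻¹ = kg·m·s⁻³·A⁻¹
  B. kg·mol⁻¹
  C. [magnetic flux] = kg·m²·s⁻²·A⁻¹  ← same
  D. kg·m⁻³
Only C. matches kg·m²·s⁻²·A⁻¹.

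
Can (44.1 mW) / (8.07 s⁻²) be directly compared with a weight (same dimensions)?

No

Work out the base dimensions of each:
  (44.1 mW) / (8.07 s⁻²):  [kg·m²·s⁻³] / [s⁻²] = kg·m²·s⁻¹
  a weight:  [weight] = kg·m·s⁻²
kg·m²·s⁻¹ ≠ kg·m·s⁻², so they cannot be added.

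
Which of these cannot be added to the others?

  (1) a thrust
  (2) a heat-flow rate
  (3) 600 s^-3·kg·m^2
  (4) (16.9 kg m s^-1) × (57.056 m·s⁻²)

(1)

In SI base units:
  (1) [thrust] = kg·m·s⁻²
  (2) [heat-flow rate] = kg·m²·s⁻³
  (3) kg·m²·s⁻³
  (4) [kg·m·s⁻¹] · [m·s⁻²] = kg·m²·s⁻³
All reduce to kg·m²·s⁻³ except (1), which is kg·m·s⁻².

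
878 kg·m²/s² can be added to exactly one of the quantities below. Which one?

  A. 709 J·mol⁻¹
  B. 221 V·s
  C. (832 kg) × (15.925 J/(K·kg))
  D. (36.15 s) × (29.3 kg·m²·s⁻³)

Reference: kg·m²·s⁻².
Each option:
  A. J·mol⁻¹ = N·m·mol⁻¹ = kg·m²·s⁻²·mol⁻¹
  B. V·s = J·C⁻¹·s = kg·m²·s⁻²·A⁻¹
  C. [kg] · [m²·s⁻²·K⁻¹] = kg·m²·s⁻²·K⁻¹
  D. [s] · [kg·m²·s⁻³] = kg·m²·s⁻²  ← same
Only D. matches kg·m²·s⁻².

D.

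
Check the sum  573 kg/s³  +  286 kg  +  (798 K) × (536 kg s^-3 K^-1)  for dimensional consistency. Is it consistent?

No

In SI base units:
  573 kg/s³:  kg·s⁻³
  286 kg:  kg
  (798 K) × (536 kg s^-3 K^-1):  [K] · [kg·s⁻³·K⁻¹] = kg·s⁻³
The terms do not share a single dimension (kg vs kg·s⁻³).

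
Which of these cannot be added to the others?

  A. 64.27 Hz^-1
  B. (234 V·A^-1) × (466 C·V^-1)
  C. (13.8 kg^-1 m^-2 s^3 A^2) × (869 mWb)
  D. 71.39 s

Work out the base dimensions of each:
  A. Hz⁻¹ = (s⁻¹)⁻¹ = s
  B. [kg·m²·s⁻³·A⁻²] · [kg⁻¹·m⁻²·s⁴·A²] = s
  C. [kg⁻¹·m⁻²·s³·A²] · [kg·m²·s⁻²·A⁻¹] = s·A
  D. s
All reduce to s except C., which is s·A.

C.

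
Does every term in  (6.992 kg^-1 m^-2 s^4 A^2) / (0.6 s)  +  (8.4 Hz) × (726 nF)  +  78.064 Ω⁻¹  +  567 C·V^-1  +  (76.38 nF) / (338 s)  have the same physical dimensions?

No

Dimensions:
  (6.992 kg^-1 m^-2 s^4 A^2) / (0.6 s):  [kg⁻¹·m⁻²·s⁴·A²] / [s] = kg⁻¹·m⁻²·s³·A²
  (8.4 Hz) × (726 nF):  [s⁻¹] · [kg⁻¹·m⁻²·s⁴·A²] = kg⁻¹·m⁻²·s³·A²
  78.064 Ω⁻¹:  Ω⁻¹ = (V·A⁻¹)⁻¹ = kg⁻¹·m⁻²·s³·A²
  567 C·V^-1:  C·V⁻¹ = s·A·(J·C⁻¹)⁻¹ = kg⁻¹·m⁻²·s⁴·A²
  (76.38 nF) / (338 s):  [kg⁻¹·m⁻²·s⁴·A²] / [s] = kg⁻¹·m⁻²·s³·A²
The terms do not share a single dimension (kg⁻¹·m⁻²·s³·A² vs kg⁻¹·m⁻²·s⁴·A²).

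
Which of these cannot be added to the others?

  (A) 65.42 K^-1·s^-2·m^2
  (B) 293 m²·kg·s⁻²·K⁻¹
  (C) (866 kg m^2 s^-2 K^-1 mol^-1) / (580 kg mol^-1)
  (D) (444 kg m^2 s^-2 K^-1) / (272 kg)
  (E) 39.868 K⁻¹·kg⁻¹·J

(B)

Expand each in SI base units:
  (A) m²·s⁻²·K⁻¹
  (B) kg·m²·s⁻²·K⁻¹
  (C) [kg·m²·s⁻²·K⁻¹·mol⁻¹] / [kg·mol⁻¹] = m²·s⁻²·K⁻¹
  (D) [kg·m²·s⁻²·K⁻¹] / [kg] = m²·s⁻²·K⁻¹
  (E) J·kg⁻¹·K⁻¹ = N·m·kg⁻¹·K⁻¹ = m²·s⁻²·K⁻¹
All reduce to m²·s⁻²·K⁻¹ except (B), which is kg·m²·s⁻²·K⁻¹.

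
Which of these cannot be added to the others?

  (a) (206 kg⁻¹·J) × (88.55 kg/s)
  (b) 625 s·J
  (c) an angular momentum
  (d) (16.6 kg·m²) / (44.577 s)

(a)

Work out the base dimensions of each:
  (a) [m²·s⁻²] · [kg·s⁻¹] = kg·m²·s⁻³
  (b) J·s = N·m·s = kg·m²·s⁻¹
  (c) [angular momentum] = kg·m²·s⁻¹
  (d) [kg·m²] / [s] = kg·m²·s⁻¹
All reduce to kg·m²·s⁻¹ except (a), which is kg·m²·s⁻³.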